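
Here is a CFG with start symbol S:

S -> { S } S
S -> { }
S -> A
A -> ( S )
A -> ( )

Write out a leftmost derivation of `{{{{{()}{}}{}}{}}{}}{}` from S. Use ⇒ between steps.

S ⇒ {S}S ⇒ {{S}S}S ⇒ {{{S}S}S}S ⇒ {{{{S}S}S}S}S ⇒ {{{{{S}S}S}S}S}S ⇒ {{{{{A}S}S}S}S}S ⇒ {{{{{()}S}S}S}S}S ⇒ {{{{{()}{}}S}S}S}S ⇒ {{{{{()}{}}{}}S}S}S ⇒ {{{{{()}{}}{}}{}}S}S ⇒ {{{{{()}{}}{}}{}}{}}S ⇒ {{{{{()}{}}{}}{}}{}}{}

S ⇒ {S}S   [S -> { S } S]
{S}S ⇒ {{S}S}S   [S -> { S } S]
{{S}S}S ⇒ {{{S}S}S}S   [S -> { S } S]
{{{S}S}S}S ⇒ {{{{S}S}S}S}S   [S -> { S } S]
{{{{S}S}S}S}S ⇒ {{{{{S}S}S}S}S}S   [S -> { S } S]
{{{{{S}S}S}S}S}S ⇒ {{{{{A}S}S}S}S}S   [S -> A]
{{{{{A}S}S}S}S}S ⇒ {{{{{()}S}S}S}S}S   [A -> ( )]
{{{{{()}S}S}S}S}S ⇒ {{{{{()}{}}S}S}S}S   [S -> { }]
{{{{{()}{}}S}S}S}S ⇒ {{{{{()}{}}{}}S}S}S   [S -> { }]
{{{{{()}{}}{}}S}S}S ⇒ {{{{{()}{}}{}}{}}S}S   [S -> { }]
{{{{{()}{}}{}}{}}S}S ⇒ {{{{{()}{}}{}}{}}{}}S   [S -> { }]
{{{{{()}{}}{}}{}}{}}S ⇒ {{{{{()}{}}{}}{}}{}}{}   [S -> { }]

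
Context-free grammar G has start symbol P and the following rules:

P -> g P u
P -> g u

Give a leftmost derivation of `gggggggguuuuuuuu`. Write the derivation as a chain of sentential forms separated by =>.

P => gPu   [P -> g P u]
gPu => ggPuu   [P -> g P u]
ggPuu => gggPuuu   [P -> g P u]
gggPuuu => ggggPuuuu   [P -> g P u]
ggggPuuuu => gggggPuuuuu   [P -> g P u]
gggggPuuuuu => ggggggPuuuuuu   [P -> g P u]
ggggggPuuuuuu => gggggggPuuuuuuu   [P -> g P u]
gggggggPuuuuuuu => gggggggguuuuuuuu   [P -> g u]

P => gPu => ggPuu => gggPuuu => ggggPuuuu => gggggPuuuuu => ggggggPuuuuuu => gggggggPuuuuuuu => gggggggguuuuuuuu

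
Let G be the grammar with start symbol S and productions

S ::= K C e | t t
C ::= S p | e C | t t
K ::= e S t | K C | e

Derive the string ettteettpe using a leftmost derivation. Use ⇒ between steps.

S⇒KCe⇒eStCe⇒etttCe⇒ettteCe⇒ettteeCe⇒ettteeSpe⇒ettteettpe

S ⇒ KCe   [S ::= K C e]
KCe ⇒ eStCe   [K ::= e S t]
eStCe ⇒ etttCe   [S ::= t t]
etttCe ⇒ ettteCe   [C ::= e C]
ettteCe ⇒ ettteeCe   [C ::= e C]
ettteeCe ⇒ ettteeSpe   [C ::= S p]
ettteeSpe ⇒ ettteettpe   [S ::= t t]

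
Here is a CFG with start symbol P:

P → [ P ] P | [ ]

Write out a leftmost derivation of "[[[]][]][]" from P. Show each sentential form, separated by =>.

P=>[P]P=>[[P]P]P=>[[[]]P]P=>[[[]][]]P=>[[[]][]][]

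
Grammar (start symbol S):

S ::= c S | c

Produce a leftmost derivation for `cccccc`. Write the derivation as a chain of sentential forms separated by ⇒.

S⇒cS⇒ccS⇒cccS⇒ccccS⇒cccccS⇒cccccc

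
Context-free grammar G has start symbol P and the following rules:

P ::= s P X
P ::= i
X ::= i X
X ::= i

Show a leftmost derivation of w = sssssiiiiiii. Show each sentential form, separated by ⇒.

P⇒sPX⇒ssPXX⇒sssPXXX⇒ssssPXXXX⇒sssssPXXXXX⇒sssssiXXXXX⇒sssssiiXXXXX⇒sssssiiiXXXX⇒sssssiiiiXXX⇒sssssiiiiiXX⇒sssssiiiiiiX⇒sssssiiiiiii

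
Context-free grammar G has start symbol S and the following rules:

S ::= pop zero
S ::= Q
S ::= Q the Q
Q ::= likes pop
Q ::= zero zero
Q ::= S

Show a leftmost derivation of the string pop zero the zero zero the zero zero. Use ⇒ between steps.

S ⇒ Q the Q ⇒ S the Q ⇒ pop zero the Q ⇒ pop zero the S ⇒ pop zero the Q the Q ⇒ pop zero the zero zero the Q ⇒ pop zero the zero zero the zero zero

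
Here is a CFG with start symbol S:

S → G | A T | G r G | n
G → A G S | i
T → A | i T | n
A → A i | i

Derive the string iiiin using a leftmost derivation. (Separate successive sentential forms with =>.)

S => AT => AiT => AiiT => iiiT => iiiiT => iiiin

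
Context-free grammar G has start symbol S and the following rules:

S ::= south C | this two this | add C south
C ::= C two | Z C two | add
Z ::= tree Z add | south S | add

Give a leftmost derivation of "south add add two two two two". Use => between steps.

S => south C => south C two => south C two two => south C two two two => south Z C two two two two => south add C two two two two => south add add two two two two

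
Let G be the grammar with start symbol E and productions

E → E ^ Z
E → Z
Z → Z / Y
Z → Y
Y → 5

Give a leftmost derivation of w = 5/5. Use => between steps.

E => Z => Z/Y => Y/Y => 5/Y => 5/5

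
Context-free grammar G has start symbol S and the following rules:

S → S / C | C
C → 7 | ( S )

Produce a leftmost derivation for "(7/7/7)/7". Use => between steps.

S=>S/C=>C/C=>(S)/C=>(S/C)/C=>(S/C/C)/C=>(C/C/C)/C=>(7/C/C)/C=>(7/7/C)/C=>(7/7/7)/C=>(7/7/7)/7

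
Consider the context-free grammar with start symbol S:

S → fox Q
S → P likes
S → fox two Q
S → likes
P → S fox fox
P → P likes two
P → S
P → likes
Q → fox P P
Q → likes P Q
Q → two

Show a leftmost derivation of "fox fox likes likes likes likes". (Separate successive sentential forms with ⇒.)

S ⇒ P likes ⇒ S likes ⇒ fox Q likes ⇒ fox fox P P likes ⇒ fox fox S P likes ⇒ fox fox P likes P likes ⇒ fox fox S likes P likes ⇒ fox fox likes likes P likes ⇒ fox fox likes likes likes likes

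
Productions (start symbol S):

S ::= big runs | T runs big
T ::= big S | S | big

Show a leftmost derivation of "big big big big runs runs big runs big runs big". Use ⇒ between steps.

S ⇒ T runs big   [S ::= T runs big]
T runs big ⇒ big S runs big   [T ::= big S]
big S runs big ⇒ big T runs big runs big   [S ::= T runs big]
big T runs big runs big ⇒ big big S runs big runs big   [T ::= big S]
big big S runs big runs big ⇒ big big T runs big runs big runs big   [S ::= T runs big]
big big T runs big runs big runs big ⇒ big big big S runs big runs big runs big   [T ::= big S]
big big big S runs big runs big runs big ⇒ big big big big runs runs big runs big runs big   [S ::= big runs]

S ⇒ T runs big ⇒ big S runs big ⇒ big T runs big runs big ⇒ big big S runs big runs big ⇒ big big T runs big runs big runs big ⇒ big big big S runs big runs big runs big ⇒ big big big big runs runs big runs big runs big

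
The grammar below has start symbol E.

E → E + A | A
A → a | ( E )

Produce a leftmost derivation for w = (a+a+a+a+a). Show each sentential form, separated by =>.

E => A => (E) => (E+A) => (E+A+A) => (E+A+A+A) => (E+A+A+A+A) => (A+A+A+A+A) => (a+A+A+A+A) => (a+a+A+A+A) => (a+a+a+A+A) => (a+a+a+a+A) => (a+a+a+a+a)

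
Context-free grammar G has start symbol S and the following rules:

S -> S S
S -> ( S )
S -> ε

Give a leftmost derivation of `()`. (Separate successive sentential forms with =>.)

S => SS   [S -> S S]
SS => SSS   [S -> S S]
SSS => SSSS   [S -> S S]
SSSS => SSSSS   [S -> S S]
SSSSS => (S)SSSS   [S -> ( S )]
(S)SSSS => ()SSSS   [S -> ε]
()SSSS => ()SSS   [S -> ε]
()SSS => ()SS   [S -> ε]
()SS => ()S   [S -> ε]
()S => ()   [S -> ε]

S => SS => SSS => SSSS => SSSSS => (S)SSSS => ()SSSS => ()SSS => ()SS => ()S => ()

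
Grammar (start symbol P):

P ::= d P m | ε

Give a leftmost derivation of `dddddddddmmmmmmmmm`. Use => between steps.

P => dPm => ddPmm => dddPmmm => ddddPmmmm => dddddPmmmmm => ddddddPmmmmmm => dddddddPmmmmmmm => ddddddddPmmmmmmmm => dddddddddPmmmmmmmmm => dddddddddmmmmmmmmm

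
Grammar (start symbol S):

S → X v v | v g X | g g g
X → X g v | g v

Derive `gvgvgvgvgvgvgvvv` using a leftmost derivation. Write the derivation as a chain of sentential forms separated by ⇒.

S⇒Xvv⇒Xgvvv⇒Xgvgvvv⇒Xgvgvgvvv⇒Xgvgvgvgvvv⇒Xgvgvgvgvgvvv⇒Xgvgvgvgvgvgvvv⇒gvgvgvgvgvgvgvvv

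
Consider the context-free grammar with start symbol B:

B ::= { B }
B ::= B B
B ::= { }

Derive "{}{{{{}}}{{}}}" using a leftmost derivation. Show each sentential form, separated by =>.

B => BB   [B ::= B B]
BB => {}B   [B ::= { }]
{}B => {}{B}   [B ::= { B }]
{}{B} => {}{BB}   [B ::= B B]
{}{BB} => {}{{B}B}   [B ::= { B }]
{}{{B}B} => {}{{{B}}B}   [B ::= { B }]
{}{{{B}}B} => {}{{{{}}}B}   [B ::= { }]
{}{{{{}}}B} => {}{{{{}}}{B}}   [B ::= { B }]
{}{{{{}}}{B}} => {}{{{{}}}{{}}}   [B ::= { }]

B => BB => {}B => {}{B} => {}{BB} => {}{{B}B} => {}{{{B}}B} => {}{{{{}}}B} => {}{{{{}}}{B}} => {}{{{{}}}{{}}}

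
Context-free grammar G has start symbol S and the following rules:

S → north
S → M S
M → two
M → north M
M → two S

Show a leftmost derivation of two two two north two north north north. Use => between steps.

S => M S   [S → M S]
M S => two S   [M → two]
two S => two M S   [S → M S]
two M S => two two S S   [M → two S]
two two S S => two two M S S   [S → M S]
two two M S S => two two two S S S   [M → two S]
two two two S S S => two two two M S S S   [S → M S]
two two two M S S S => two two two north M S S S   [M → north M]
two two two north M S S S => two two two north two S S S   [M → two]
two two two north two S S S => two two two north two north S S   [S → north]
two two two north two north S S => two two two north two north north S   [S → north]
two two two north two north north S => two two two north two north north north   [S → north]

S => M S => two S => two M S => two two S S => two two M S S => two two two S S S => two two two M S S S => two two two north M S S S => two two two north two S S S => two two two north two north S S => two two two north two north north S => two two two north two north north north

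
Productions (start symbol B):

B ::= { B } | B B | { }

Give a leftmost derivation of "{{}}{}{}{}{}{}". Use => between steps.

B => BB   [B ::= B B]
BB => BBB   [B ::= B B]
BBB => BBBB   [B ::= B B]
BBBB => BBBBB   [B ::= B B]
BBBBB => BBBBBB   [B ::= B B]
BBBBBB => {B}BBBBB   [B ::= { B }]
{B}BBBBB => {{}}BBBBB   [B ::= { }]
{{}}BBBBB => {{}}{}BBBB   [B ::= { }]
{{}}{}BBBB => {{}}{}{}BBB   [B ::= { }]
{{}}{}{}BBB => {{}}{}{}{}BB   [B ::= { }]
{{}}{}{}{}BB => {{}}{}{}{}{}B   [B ::= { }]
{{}}{}{}{}{}B => {{}}{}{}{}{}{}   [B ::= { }]

B=>BB=>BBB=>BBBB=>BBBBB=>BBBBBB=>{B}BBBBB=>{{}}BBBBB=>{{}}{}BBBB=>{{}}{}{}BBB=>{{}}{}{}{}BB=>{{}}{}{}{}{}B=>{{}}{}{}{}{}{}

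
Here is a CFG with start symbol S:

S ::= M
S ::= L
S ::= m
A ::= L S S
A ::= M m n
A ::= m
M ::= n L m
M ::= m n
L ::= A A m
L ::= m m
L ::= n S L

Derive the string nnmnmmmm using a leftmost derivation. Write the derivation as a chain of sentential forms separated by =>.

S => L => nSL => nLL => nnSLL => nnMLL => nnmnLL => nnmnmmL => nnmnmmmm

S => L   [S ::= L]
L => nSL   [L ::= n S L]
nSL => nLL   [S ::= L]
nLL => nnSLL   [L ::= n S L]
nnSLL => nnMLL   [S ::= M]
nnMLL => nnmnLL   [M ::= m n]
nnmnLL => nnmnmmL   [L ::= m m]
nnmnmmL => nnmnmmmm   [L ::= m m]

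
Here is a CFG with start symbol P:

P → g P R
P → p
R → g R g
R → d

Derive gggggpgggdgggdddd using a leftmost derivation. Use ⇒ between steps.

P ⇒ gPR   [P → g P R]
gPR ⇒ ggPRR   [P → g P R]
ggPRR ⇒ gggPRRR   [P → g P R]
gggPRRR ⇒ ggggPRRRR   [P → g P R]
ggggPRRRR ⇒ gggggPRRRRR   [P → g P R]
gggggPRRRRR ⇒ gggggpRRRRR   [P → p]
gggggpRRRRR ⇒ gggggpgRgRRRR   [R → g R g]
gggggpgRgRRRR ⇒ gggggpggRggRRRR   [R → g R g]
gggggpggRggRRRR ⇒ gggggpgggRgggRRRR   [R → g R g]
gggggpgggRgggRRRR ⇒ gggggpgggdgggRRRR   [R → d]
gggggpgggdgggRRRR ⇒ gggggpgggdgggdRRR   [R → d]
gggggpgggdgggdRRR ⇒ gggggpgggdgggddRR   [R → d]
gggggpgggdgggddRR ⇒ gggggpgggdgggdddR   [R → d]
gggggpgggdgggdddR ⇒ gggggpgggdgggdddd   [R → d]

P⇒gPR⇒ggPRR⇒gggPRRR⇒ggggPRRRR⇒gggggPRRRRR⇒gggggpRRRRR⇒gggggpgRgRRRR⇒gggggpggRggRRRR⇒gggggpgggRgggRRRR⇒gggggpgggdgggRRRR⇒gggggpgggdgggdRRR⇒gggggpgggdgggddRR⇒gggggpgggdgggdddR⇒gggggpgggdgggdddd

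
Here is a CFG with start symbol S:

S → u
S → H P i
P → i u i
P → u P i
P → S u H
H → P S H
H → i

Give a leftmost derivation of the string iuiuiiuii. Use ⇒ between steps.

S ⇒ HPi ⇒ PSHPi ⇒ iuiSHPi ⇒ iuiuHPi ⇒ iuiuiPi ⇒ iuiuiiuii

S ⇒ HPi   [S → H P i]
HPi ⇒ PSHPi   [H → P S H]
PSHPi ⇒ iuiSHPi   [P → i u i]
iuiSHPi ⇒ iuiuHPi   [S → u]
iuiuHPi ⇒ iuiuiPi   [H → i]
iuiuiPi ⇒ iuiuiiuii   [P → i u i]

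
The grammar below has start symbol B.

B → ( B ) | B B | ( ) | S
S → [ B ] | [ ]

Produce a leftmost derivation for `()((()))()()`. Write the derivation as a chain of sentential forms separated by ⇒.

B ⇒ BB   [B → B B]
BB ⇒ BBB   [B → B B]
BBB ⇒ ()BB   [B → ( )]
()BB ⇒ ()BBB   [B → B B]
()BBB ⇒ ()(B)BB   [B → ( B )]
()(B)BB ⇒ ()((B))BB   [B → ( B )]
()((B))BB ⇒ ()((()))BB   [B → ( )]
()((()))BB ⇒ ()((()))()B   [B → ( )]
()((()))()B ⇒ ()((()))()()   [B → ( )]

B ⇒ BB ⇒ BBB ⇒ ()BB ⇒ ()BBB ⇒ ()(B)BB ⇒ ()((B))BB ⇒ ()((()))BB ⇒ ()((()))()B ⇒ ()((()))()()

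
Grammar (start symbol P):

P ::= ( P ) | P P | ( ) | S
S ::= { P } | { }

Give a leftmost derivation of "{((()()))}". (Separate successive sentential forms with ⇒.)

P ⇒ S   [P ::= S]
S ⇒ {P}   [S ::= { P }]
{P} ⇒ {(P)}   [P ::= ( P )]
{(P)} ⇒ {((P))}   [P ::= ( P )]
{((P))} ⇒ {((PP))}   [P ::= P P]
{((PP))} ⇒ {((()P))}   [P ::= ( )]
{((()P))} ⇒ {((()()))}   [P ::= ( )]

P ⇒ S ⇒ {P} ⇒ {(P)} ⇒ {((P))} ⇒ {((PP))} ⇒ {((()P))} ⇒ {((()()))}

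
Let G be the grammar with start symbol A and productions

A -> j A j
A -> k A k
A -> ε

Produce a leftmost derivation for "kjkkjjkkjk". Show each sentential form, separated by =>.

A => kAk   [A -> k A k]
kAk => kjAjk   [A -> j A j]
kjAjk => kjkAkjk   [A -> k A k]
kjkAkjk => kjkkAkkjk   [A -> k A k]
kjkkAkkjk => kjkkjAjkkjk   [A -> j A j]
kjkkjAjkkjk => kjkkjjkkjk   [A -> ε]

A => kAk => kjAjk => kjkAkjk => kjkkAkkjk => kjkkjAjkkjk => kjkkjjkkjk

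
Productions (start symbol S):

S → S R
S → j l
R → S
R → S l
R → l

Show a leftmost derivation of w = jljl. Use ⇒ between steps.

S ⇒ SR   [S → S R]
SR ⇒ jlR   [S → j l]
jlR ⇒ jlS   [R → S]
jlS ⇒ jljl   [S → j l]

S ⇒ SR ⇒ jlR ⇒ jlS ⇒ jljl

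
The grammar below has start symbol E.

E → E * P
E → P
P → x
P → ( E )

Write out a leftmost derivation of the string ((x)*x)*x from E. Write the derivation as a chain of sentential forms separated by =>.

E => E*P => P*P => (E)*P => (E*P)*P => (P*P)*P => ((E)*P)*P => ((P)*P)*P => ((x)*P)*P => ((x)*x)*P => ((x)*x)*x

E => E*P   [E → E * P]
E*P => P*P   [E → P]
P*P => (E)*P   [P → ( E )]
(E)*P => (E*P)*P   [E → E * P]
(E*P)*P => (P*P)*P   [E → P]
(P*P)*P => ((E)*P)*P   [P → ( E )]
((E)*P)*P => ((P)*P)*P   [E → P]
((P)*P)*P => ((x)*P)*P   [P → x]
((x)*P)*P => ((x)*x)*P   [P → x]
((x)*x)*P => ((x)*x)*x   [P → x]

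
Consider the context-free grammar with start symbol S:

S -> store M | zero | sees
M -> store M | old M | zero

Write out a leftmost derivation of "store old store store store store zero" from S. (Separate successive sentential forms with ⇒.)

S ⇒ store M   [S -> store M]
store M ⇒ store old M   [M -> old M]
store old M ⇒ store old store M   [M -> store M]
store old store M ⇒ store old store store M   [M -> store M]
store old store store M ⇒ store old store store store M   [M -> store M]
store old store store store M ⇒ store old store store store store M   [M -> store M]
store old store store store store M ⇒ store old store store store store zero   [M -> zero]

S ⇒ store M ⇒ store old M ⇒ store old store M ⇒ store old store store M ⇒ store old store store store M ⇒ store old store store store store M ⇒ store old store store store store zero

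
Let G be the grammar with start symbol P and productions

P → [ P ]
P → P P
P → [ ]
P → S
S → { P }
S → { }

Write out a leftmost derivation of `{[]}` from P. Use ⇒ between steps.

P ⇒ S   [P → S]
S ⇒ {P}   [S → { P }]
{P} ⇒ {[]}   [P → [ ]]

P ⇒ S ⇒ {P} ⇒ {[]}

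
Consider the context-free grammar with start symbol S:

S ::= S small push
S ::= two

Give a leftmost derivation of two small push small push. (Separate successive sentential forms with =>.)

S => S small push   [S ::= S small push]
S small push => S small push small push   [S ::= S small push]
S small push small push => two small push small push   [S ::= two]

S => S small push => S small push small push => two small push small push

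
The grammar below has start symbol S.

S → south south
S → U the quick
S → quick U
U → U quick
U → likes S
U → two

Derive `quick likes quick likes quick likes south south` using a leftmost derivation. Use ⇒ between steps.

S ⇒ quick U ⇒ quick likes S ⇒ quick likes quick U ⇒ quick likes quick likes S ⇒ quick likes quick likes quick U ⇒ quick likes quick likes quick likes S ⇒ quick likes quick likes quick likes south south

S ⇒ quick U   [S → quick U]
quick U ⇒ quick likes S   [U → likes S]
quick likes S ⇒ quick likes quick U   [S → quick U]
quick likes quick U ⇒ quick likes quick likes S   [U → likes S]
quick likes quick likes S ⇒ quick likes quick likes quick U   [S → quick U]
quick likes quick likes quick U ⇒ quick likes quick likes quick likes S   [U → likes S]
quick likes quick likes quick likes S ⇒ quick likes quick likes quick likes south south   [S → south south]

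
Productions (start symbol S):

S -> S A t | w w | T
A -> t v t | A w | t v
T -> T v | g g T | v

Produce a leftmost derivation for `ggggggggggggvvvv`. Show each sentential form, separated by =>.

S => T => Tv => Tvv => Tvvv => ggTvvv => ggggTvvv => ggggggTvvv => ggggggggTvvv => ggggggggggTvvv => ggggggggggggTvvv => ggggggggggggvvvv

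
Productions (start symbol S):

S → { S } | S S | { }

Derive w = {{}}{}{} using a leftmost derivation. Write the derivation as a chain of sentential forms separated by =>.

S => SS   [S → S S]
SS => SSS   [S → S S]
SSS => {S}SS   [S → { S }]
{S}SS => {{}}SS   [S → { }]
{{}}SS => {{}}{}S   [S → { }]
{{}}{}S => {{}}{}{}   [S → { }]

S => SS => SSS => {S}SS => {{}}SS => {{}}{}S => {{}}{}{}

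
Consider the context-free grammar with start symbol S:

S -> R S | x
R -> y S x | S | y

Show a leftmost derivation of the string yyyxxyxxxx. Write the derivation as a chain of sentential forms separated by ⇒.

S ⇒ RS   [S -> R S]
RS ⇒ SS   [R -> S]
SS ⇒ RSS   [S -> R S]
RSS ⇒ ySxSS   [R -> y S x]
ySxSS ⇒ yRSxSS   [S -> R S]
yRSxSS ⇒ yySxSS   [R -> y]
yySxSS ⇒ yyRSxSS   [S -> R S]
yyRSxSS ⇒ yyySxSxSS   [R -> y S x]
yyySxSxSS ⇒ yyyxxSxSS   [S -> x]
yyyxxSxSS ⇒ yyyxxRSxSS   [S -> R S]
yyyxxRSxSS ⇒ yyyxxySxSS   [R -> y]
yyyxxySxSS ⇒ yyyxxyxxSS   [S -> x]
yyyxxyxxSS ⇒ yyyxxyxxxS   [S -> x]
yyyxxyxxxS ⇒ yyyxxyxxxx   [S -> x]

S ⇒ RS ⇒ SS ⇒ RSS ⇒ ySxSS ⇒ yRSxSS ⇒ yySxSS ⇒ yyRSxSS ⇒ yyySxSxSS ⇒ yyyxxSxSS ⇒ yyyxxRSxSS ⇒ yyyxxySxSS ⇒ yyyxxyxxSS ⇒ yyyxxyxxxS ⇒ yyyxxyxxxx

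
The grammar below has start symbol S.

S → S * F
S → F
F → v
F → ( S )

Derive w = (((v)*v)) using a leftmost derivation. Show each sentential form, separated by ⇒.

S ⇒ F ⇒ (S) ⇒ (F) ⇒ ((S)) ⇒ ((S*F)) ⇒ ((F*F)) ⇒ (((S)*F)) ⇒ (((F)*F)) ⇒ (((v)*F)) ⇒ (((v)*v))

S ⇒ F   [S → F]
F ⇒ (S)   [F → ( S )]
(S) ⇒ (F)   [S → F]
(F) ⇒ ((S))   [F → ( S )]
((S)) ⇒ ((S*F))   [S → S * F]
((S*F)) ⇒ ((F*F))   [S → F]
((F*F)) ⇒ (((S)*F))   [F → ( S )]
(((S)*F)) ⇒ (((F)*F))   [S → F]
(((F)*F)) ⇒ (((v)*F))   [F → v]
(((v)*F)) ⇒ (((v)*v))   [F → v]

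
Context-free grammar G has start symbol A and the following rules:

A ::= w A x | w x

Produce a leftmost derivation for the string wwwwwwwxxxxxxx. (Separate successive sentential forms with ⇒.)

A ⇒ wAx ⇒ wwAxx ⇒ wwwAxxx ⇒ wwwwAxxxx ⇒ wwwwwAxxxxx ⇒ wwwwwwAxxxxxx ⇒ wwwwwwwxxxxxxx

A ⇒ wAx   [A ::= w A x]
wAx ⇒ wwAxx   [A ::= w A x]
wwAxx ⇒ wwwAxxx   [A ::= w A x]
wwwAxxx ⇒ wwwwAxxxx   [A ::= w A x]
wwwwAxxxx ⇒ wwwwwAxxxxx   [A ::= w A x]
wwwwwAxxxxx ⇒ wwwwwwAxxxxxx   [A ::= w A x]
wwwwwwAxxxxxx ⇒ wwwwwwwxxxxxxx   [A ::= w x]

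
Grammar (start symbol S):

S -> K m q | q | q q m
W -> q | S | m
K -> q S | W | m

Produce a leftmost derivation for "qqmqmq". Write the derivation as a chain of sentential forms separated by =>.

S => Kmq => qSmq => qKmqmq => qWmqmq => qSmqmq => qqmqmq

S => Kmq   [S -> K m q]
Kmq => qSmq   [K -> q S]
qSmq => qKmqmq   [S -> K m q]
qKmqmq => qWmqmq   [K -> W]
qWmqmq => qSmqmq   [W -> S]
qSmqmq => qqmqmq   [S -> q]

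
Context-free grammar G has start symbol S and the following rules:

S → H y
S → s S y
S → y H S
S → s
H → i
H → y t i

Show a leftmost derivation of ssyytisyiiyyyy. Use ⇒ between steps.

S ⇒ sSy   [S → s S y]
sSy ⇒ ssSyy   [S → s S y]
ssSyy ⇒ ssyHSyy   [S → y H S]
ssyHSyy ⇒ ssyytiSyy   [H → y t i]
ssyytiSyy ⇒ ssyytisSyyy   [S → s S y]
ssyytisSyyy ⇒ ssyytisyHSyyy   [S → y H S]
ssyytisyHSyyy ⇒ ssyytisyiSyyy   [H → i]
ssyytisyiSyyy ⇒ ssyytisyiHyyyy   [S → H y]
ssyytisyiHyyyy ⇒ ssyytisyiiyyyy   [H → i]

S ⇒ sSy ⇒ ssSyy ⇒ ssyHSyy ⇒ ssyytiSyy ⇒ ssyytisSyyy ⇒ ssyytisyHSyyy ⇒ ssyytisyiSyyy ⇒ ssyytisyiHyyyy ⇒ ssyytisyiiyyyy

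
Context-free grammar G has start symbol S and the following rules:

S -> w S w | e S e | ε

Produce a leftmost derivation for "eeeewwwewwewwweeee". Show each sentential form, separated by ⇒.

S ⇒ eSe ⇒ eeSee ⇒ eeeSeee ⇒ eeeeSeeee ⇒ eeeewSweeee ⇒ eeeewwSwweeee ⇒ eeeewwwSwwweeee ⇒ eeeewwweSewwweeee ⇒ eeeewwwewSwewwweeee ⇒ eeeewwwewwewwweeee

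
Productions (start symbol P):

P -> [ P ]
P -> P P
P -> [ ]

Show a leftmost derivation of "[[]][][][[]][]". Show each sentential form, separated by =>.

P => PP => PPP => [P]PP => [[]]PP => [[]]PPP => [[]][]PP => [[]][][]P => [[]][][]PP => [[]][][][P]P => [[]][][][[]]P => [[]][][][[]][]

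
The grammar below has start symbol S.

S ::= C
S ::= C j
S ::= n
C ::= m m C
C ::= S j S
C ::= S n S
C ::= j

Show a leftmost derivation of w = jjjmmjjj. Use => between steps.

S=>Cj=>SjSj=>CjjSj=>jjjSj=>jjjCjj=>jjjmmCjj=>jjjmmjjj

S => Cj   [S ::= C j]
Cj => SjSj   [C ::= S j S]
SjSj => CjjSj   [S ::= C j]
CjjSj => jjjSj   [C ::= j]
jjjSj => jjjCjj   [S ::= C j]
jjjCjj => jjjmmCjj   [C ::= m m C]
jjjmmCjj => jjjmmjjj   [C ::= j]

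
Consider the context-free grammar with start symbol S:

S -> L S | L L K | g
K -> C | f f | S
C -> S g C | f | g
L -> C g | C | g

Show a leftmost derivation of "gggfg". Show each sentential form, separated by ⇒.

S ⇒ LS ⇒ CS ⇒ SgCS ⇒ ggCS ⇒ gggS ⇒ gggLS ⇒ gggCS ⇒ gggfS ⇒ gggfg

S ⇒ LS   [S -> L S]
LS ⇒ CS   [L -> C]
CS ⇒ SgCS   [C -> S g C]
SgCS ⇒ ggCS   [S -> g]
ggCS ⇒ gggS   [C -> g]
gggS ⇒ gggLS   [S -> L S]
gggLS ⇒ gggCS   [L -> C]
gggCS ⇒ gggfS   [C -> f]
gggfS ⇒ gggfg   [S -> g]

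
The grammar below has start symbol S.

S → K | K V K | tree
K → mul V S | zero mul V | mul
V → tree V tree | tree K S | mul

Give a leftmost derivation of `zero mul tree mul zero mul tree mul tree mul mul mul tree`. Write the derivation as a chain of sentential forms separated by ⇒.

S ⇒ K V K ⇒ zero mul V V K ⇒ zero mul tree K S V K ⇒ zero mul tree mul S V K ⇒ zero mul tree mul K V K ⇒ zero mul tree mul zero mul V V K ⇒ zero mul tree mul zero mul tree V tree V K ⇒ zero mul tree mul zero mul tree mul tree V K ⇒ zero mul tree mul zero mul tree mul tree mul K ⇒ zero mul tree mul zero mul tree mul tree mul mul V S ⇒ zero mul tree mul zero mul tree mul tree mul mul mul S ⇒ zero mul tree mul zero mul tree mul tree mul mul mul tree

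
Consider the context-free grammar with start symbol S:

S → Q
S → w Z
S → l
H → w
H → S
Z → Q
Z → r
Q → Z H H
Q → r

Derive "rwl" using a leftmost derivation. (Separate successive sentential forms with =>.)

S => Q   [S → Q]
Q => ZHH   [Q → Z H H]
ZHH => rHH   [Z → r]
rHH => rwH   [H → w]
rwH => rwS   [H → S]
rwS => rwl   [S → l]

S=>Q=>ZHH=>rHH=>rwH=>rwS=>rwl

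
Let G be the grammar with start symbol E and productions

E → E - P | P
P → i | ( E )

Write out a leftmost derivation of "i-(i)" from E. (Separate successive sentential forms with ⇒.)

E ⇒ E-P   [E → E - P]
E-P ⇒ P-P   [E → P]
P-P ⇒ i-P   [P → i]
i-P ⇒ i-(E)   [P → ( E )]
i-(E) ⇒ i-(P)   [E → P]
i-(P) ⇒ i-(i)   [P → i]

E ⇒ E-P ⇒ P-P ⇒ i-P ⇒ i-(E) ⇒ i-(P) ⇒ i-(i)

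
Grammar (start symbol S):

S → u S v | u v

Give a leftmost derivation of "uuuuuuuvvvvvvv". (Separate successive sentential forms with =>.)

S => uSv => uuSvv => uuuSvvv => uuuuSvvvv => uuuuuSvvvvv => uuuuuuSvvvvvv => uuuuuuuvvvvvvv

S => uSv   [S → u S v]
uSv => uuSvv   [S → u S v]
uuSvv => uuuSvvv   [S → u S v]
uuuSvvv => uuuuSvvvv   [S → u S v]
uuuuSvvvv => uuuuuSvvvvv   [S → u S v]
uuuuuSvvvvv => uuuuuuSvvvvvv   [S → u S v]
uuuuuuSvvvvvv => uuuuuuuvvvvvvv   [S → u v]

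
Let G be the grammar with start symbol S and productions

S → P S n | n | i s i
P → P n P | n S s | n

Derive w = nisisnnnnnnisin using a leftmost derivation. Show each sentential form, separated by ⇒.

S ⇒ PSn ⇒ PnPSn ⇒ PnPnPSn ⇒ PnPnPnPSn ⇒ nSsnPnPnPSn ⇒ nisisnPnPnPSn ⇒ nisisnnnPnPSn ⇒ nisisnnnnnPSn ⇒ nisisnnnnnnSn ⇒ nisisnnnnnnisin

S ⇒ PSn   [S → P S n]
PSn ⇒ PnPSn   [P → P n P]
PnPSn ⇒ PnPnPSn   [P → P n P]
PnPnPSn ⇒ PnPnPnPSn   [P → P n P]
PnPnPnPSn ⇒ nSsnPnPnPSn   [P → n S s]
nSsnPnPnPSn ⇒ nisisnPnPnPSn   [S → i s i]
nisisnPnPnPSn ⇒ nisisnnnPnPSn   [P → n]
nisisnnnPnPSn ⇒ nisisnnnnnPSn   [P → n]
nisisnnnnnPSn ⇒ nisisnnnnnnSn   [P → n]
nisisnnnnnnSn ⇒ nisisnnnnnnisin   [S → i s i]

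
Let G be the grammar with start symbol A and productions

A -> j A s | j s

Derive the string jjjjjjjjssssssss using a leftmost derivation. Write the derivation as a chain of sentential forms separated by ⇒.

A ⇒ jAs ⇒ jjAss ⇒ jjjAsss ⇒ jjjjAssss ⇒ jjjjjAsssss ⇒ jjjjjjAssssss ⇒ jjjjjjjAsssssss ⇒ jjjjjjjjssssssss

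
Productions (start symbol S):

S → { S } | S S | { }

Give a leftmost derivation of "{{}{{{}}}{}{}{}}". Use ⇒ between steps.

S ⇒ {S} ⇒ {SS} ⇒ {SSS} ⇒ {{}SS} ⇒ {{}SSS} ⇒ {{}SSSS} ⇒ {{}{S}SSS} ⇒ {{}{{S}}SSS} ⇒ {{}{{{}}}SSS} ⇒ {{}{{{}}}{}SS} ⇒ {{}{{{}}}{}{}S} ⇒ {{}{{{}}}{}{}{}}

S ⇒ {S}   [S → { S }]
{S} ⇒ {SS}   [S → S S]
{SS} ⇒ {SSS}   [S → S S]
{SSS} ⇒ {{}SS}   [S → { }]
{{}SS} ⇒ {{}SSS}   [S → S S]
{{}SSS} ⇒ {{}SSSS}   [S → S S]
{{}SSSS} ⇒ {{}{S}SSS}   [S → { S }]
{{}{S}SSS} ⇒ {{}{{S}}SSS}   [S → { S }]
{{}{{S}}SSS} ⇒ {{}{{{}}}SSS}   [S → { }]
{{}{{{}}}SSS} ⇒ {{}{{{}}}{}SS}   [S → { }]
{{}{{{}}}{}SS} ⇒ {{}{{{}}}{}{}S}   [S → { }]
{{}{{{}}}{}{}S} ⇒ {{}{{{}}}{}{}{}}   [S → { }]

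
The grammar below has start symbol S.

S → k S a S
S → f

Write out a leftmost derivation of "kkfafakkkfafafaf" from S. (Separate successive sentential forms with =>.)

S => kSaS => kkSaSaS => kkfaSaS => kkfafaS => kkfafakSaS => kkfafakkSaSaS => kkfafakkkSaSaSaS => kkfafakkkfaSaSaS => kkfafakkkfafaSaS => kkfafakkkfafafaS => kkfafakkkfafafaf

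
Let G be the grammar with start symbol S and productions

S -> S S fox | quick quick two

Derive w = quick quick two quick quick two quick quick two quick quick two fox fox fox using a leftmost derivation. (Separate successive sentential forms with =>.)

S => S S fox   [S -> S S fox]
S S fox => quick quick two S fox   [S -> quick quick two]
quick quick two S fox => quick quick two S S fox fox   [S -> S S fox]
quick quick two S S fox fox => quick quick two quick quick two S fox fox   [S -> quick quick two]
quick quick two quick quick two S fox fox => quick quick two quick quick two S S fox fox fox   [S -> S S fox]
quick quick two quick quick two S S fox fox fox => quick quick two quick quick two quick quick two S fox fox fox   [S -> quick quick two]
quick quick two quick quick two quick quick two S fox fox fox => quick quick two quick quick two quick quick two quick quick two fox fox fox   [S -> quick quick two]

S => S S fox => quick quick two S fox => quick quick two S S fox fox => quick quick two quick quick two S fox fox => quick quick two quick quick two S S fox fox fox => quick quick two quick quick two quick quick two S fox fox fox => quick quick two quick quick two quick quick two quick quick two fox fox fox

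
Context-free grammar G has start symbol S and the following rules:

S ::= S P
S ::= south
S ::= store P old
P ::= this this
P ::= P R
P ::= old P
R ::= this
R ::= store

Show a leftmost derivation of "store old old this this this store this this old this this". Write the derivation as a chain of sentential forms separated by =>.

S => S P   [S ::= S P]
S P => store P old P   [S ::= store P old]
store P old P => store P R old P   [P ::= P R]
store P R old P => store old P R old P   [P ::= old P]
store old P R old P => store old P R R old P   [P ::= P R]
store old P R R old P => store old P R R R old P   [P ::= P R]
store old P R R R old P => store old old P R R R old P   [P ::= old P]
store old old P R R R old P => store old old P R R R R old P   [P ::= P R]
store old old P R R R R old P => store old old this this R R R R old P   [P ::= this this]
store old old this this R R R R old P => store old old this this this R R R old P   [R ::= this]
store old old this this this R R R old P => store old old this this this store R R old P   [R ::= store]
store old old this this this store R R old P => store old old this this this store this R old P   [R ::= this]
store old old this this this store this R old P => store old old this this this store this this old P   [R ::= this]
store old old this this this store this this old P => store old old this this this store this this old this this   [P ::= this this]

S => S P => store P old P => store P R old P => store old P R old P => store old P R R old P => store old P R R R old P => store old old P R R R old P => store old old P R R R R old P => store old old this this R R R R old P => store old old this this this R R R old P => store old old this this this store R R old P => store old old this this this store this R old P => store old old this this this store this this old P => store old old this this this store this this old this this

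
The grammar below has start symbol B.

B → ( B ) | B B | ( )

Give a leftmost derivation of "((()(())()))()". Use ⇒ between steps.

B⇒BB⇒(B)B⇒((B))B⇒((BB))B⇒((BBB))B⇒((()BB))B⇒((()(B)B))B⇒((()(())B))B⇒((()(())()))B⇒((()(())()))()

B ⇒ BB   [B → B B]
BB ⇒ (B)B   [B → ( B )]
(B)B ⇒ ((B))B   [B → ( B )]
((B))B ⇒ ((BB))B   [B → B B]
((BB))B ⇒ ((BBB))B   [B → B B]
((BBB))B ⇒ ((()BB))B   [B → ( )]
((()BB))B ⇒ ((()(B)B))B   [B → ( B )]
((()(B)B))B ⇒ ((()(())B))B   [B → ( )]
((()(())B))B ⇒ ((()(())()))B   [B → ( )]
((()(())()))B ⇒ ((()(())()))()   [B → ( )]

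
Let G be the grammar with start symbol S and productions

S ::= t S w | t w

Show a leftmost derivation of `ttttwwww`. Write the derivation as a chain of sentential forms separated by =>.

S => tSw => ttSww => tttSwww => ttttwwww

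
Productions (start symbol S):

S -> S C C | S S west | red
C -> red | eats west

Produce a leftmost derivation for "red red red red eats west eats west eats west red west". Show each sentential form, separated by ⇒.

S ⇒ S S west ⇒ S C C S west ⇒ S C C C C S west ⇒ S C C C C C C S west ⇒ red C C C C C C S west ⇒ red red C C C C C S west ⇒ red red red C C C C S west ⇒ red red red red C C C S west ⇒ red red red red eats west C C S west ⇒ red red red red eats west eats west C S west ⇒ red red red red eats west eats west eats west S west ⇒ red red red red eats west eats west eats west red west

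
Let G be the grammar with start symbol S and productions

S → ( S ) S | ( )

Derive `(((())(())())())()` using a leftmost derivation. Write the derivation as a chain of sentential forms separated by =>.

S => (S)S   [S → ( S ) S]
(S)S => ((S)S)S   [S → ( S ) S]
((S)S)S => (((S)S)S)S   [S → ( S ) S]
(((S)S)S)S => (((())S)S)S   [S → ( )]
(((())S)S)S => (((())(S)S)S)S   [S → ( S ) S]
(((())(S)S)S)S => (((())(())S)S)S   [S → ( )]
(((())(())S)S)S => (((())(())())S)S   [S → ( )]
(((())(())())S)S => (((())(())())())S   [S → ( )]
(((())(())())())S => (((())(())())())()   [S → ( )]

S=>(S)S=>((S)S)S=>(((S)S)S)S=>(((())S)S)S=>(((())(S)S)S)S=>(((())(())S)S)S=>(((())(())())S)S=>(((())(())())())S=>(((())(())())())()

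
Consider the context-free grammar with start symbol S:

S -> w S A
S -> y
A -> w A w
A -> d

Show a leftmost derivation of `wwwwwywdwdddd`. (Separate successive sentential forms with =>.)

S => wSA   [S -> w S A]
wSA => wwSAA   [S -> w S A]
wwSAA => wwwSAAA   [S -> w S A]
wwwSAAA => wwwwSAAAA   [S -> w S A]
wwwwSAAAA => wwwwwSAAAAA   [S -> w S A]
wwwwwSAAAAA => wwwwwyAAAAA   [S -> y]
wwwwwyAAAAA => wwwwwywAwAAAA   [A -> w A w]
wwwwwywAwAAAA => wwwwwywdwAAAA   [A -> d]
wwwwwywdwAAAA => wwwwwywdwdAAA   [A -> d]
wwwwwywdwdAAA => wwwwwywdwddAA   [A -> d]
wwwwwywdwddAA => wwwwwywdwdddA   [A -> d]
wwwwwywdwdddA => wwwwwywdwdddd   [A -> d]

S => wSA => wwSAA => wwwSAAA => wwwwSAAAA => wwwwwSAAAAA => wwwwwyAAAAA => wwwwwywAwAAAA => wwwwwywdwAAAA => wwwwwywdwdAAA => wwwwwywdwddAA => wwwwwywdwdddA => wwwwwywdwdddd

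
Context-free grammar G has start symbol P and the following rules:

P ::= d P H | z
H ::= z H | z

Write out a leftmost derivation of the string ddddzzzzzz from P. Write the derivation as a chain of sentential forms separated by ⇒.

P ⇒ dPH ⇒ ddPHH ⇒ dddPHHH ⇒ ddddPHHHH ⇒ ddddzHHHH ⇒ ddddzzHHH ⇒ ddddzzzHH ⇒ ddddzzzzH ⇒ ddddzzzzzH ⇒ ddddzzzzzz

P ⇒ dPH   [P ::= d P H]
dPH ⇒ ddPHH   [P ::= d P H]
ddPHH ⇒ dddPHHH   [P ::= d P H]
dddPHHH ⇒ ddddPHHHH   [P ::= d P H]
ddddPHHHH ⇒ ddddzHHHH   [P ::= z]
ddddzHHHH ⇒ ddddzzHHH   [H ::= z]
ddddzzHHH ⇒ ddddzzzHH   [H ::= z]
ddddzzzHH ⇒ ddddzzzzH   [H ::= z]
ddddzzzzH ⇒ ddddzzzzzH   [H ::= z H]
ddddzzzzzH ⇒ ddddzzzzzz   [H ::= z]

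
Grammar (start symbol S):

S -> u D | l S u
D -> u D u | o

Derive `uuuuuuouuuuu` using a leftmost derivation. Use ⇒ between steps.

S ⇒ uD ⇒ uuDu ⇒ uuuDuu ⇒ uuuuDuuu ⇒ uuuuuDuuuu ⇒ uuuuuuDuuuuu ⇒ uuuuuuouuuuu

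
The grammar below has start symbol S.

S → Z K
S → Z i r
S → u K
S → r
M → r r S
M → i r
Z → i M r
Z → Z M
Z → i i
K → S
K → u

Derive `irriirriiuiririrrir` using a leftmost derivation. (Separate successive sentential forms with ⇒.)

S⇒Zir⇒iMrir⇒irrSrir⇒irrZirrir⇒irrZMirrir⇒irrZMMirrir⇒irrZMMMirrir⇒irriiMMMirrir⇒irriirrSMMirrir⇒irriirrZKMMirrir⇒irriirriiKMMirrir⇒irriirriiuMMirrir⇒irriirriiuirMirrir⇒irriirriiuiririrrir

S ⇒ Zir   [S → Z i r]
Zir ⇒ iMrir   [Z → i M r]
iMrir ⇒ irrSrir   [M → r r S]
irrSrir ⇒ irrZirrir   [S → Z i r]
irrZirrir ⇒ irrZMirrir   [Z → Z M]
irrZMirrir ⇒ irrZMMirrir   [Z → Z M]
irrZMMirrir ⇒ irrZMMMirrir   [Z → Z M]
irrZMMMirrir ⇒ irriiMMMirrir   [Z → i i]
irriiMMMirrir ⇒ irriirrSMMirrir   [M → r r S]
irriirrSMMirrir ⇒ irriirrZKMMirrir   [S → Z K]
irriirrZKMMirrir ⇒ irriirriiKMMirrir   [Z → i i]
irriirriiKMMirrir ⇒ irriirriiuMMirrir   [K → u]
irriirriiuMMirrir ⇒ irriirriiuirMirrir   [M → i r]
irriirriiuirMirrir ⇒ irriirriiuiririrrir   [M → i r]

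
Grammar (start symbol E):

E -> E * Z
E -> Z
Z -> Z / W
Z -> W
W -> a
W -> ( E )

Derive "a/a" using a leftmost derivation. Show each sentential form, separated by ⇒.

E ⇒ Z   [E -> Z]
Z ⇒ Z/W   [Z -> Z / W]
Z/W ⇒ W/W   [Z -> W]
W/W ⇒ a/W   [W -> a]
a/W ⇒ a/a   [W -> a]

E ⇒ Z ⇒ Z/W ⇒ W/W ⇒ a/W ⇒ a/a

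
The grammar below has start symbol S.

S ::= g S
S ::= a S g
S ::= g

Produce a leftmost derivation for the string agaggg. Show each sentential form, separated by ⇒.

S⇒aSg⇒agSg⇒agaSgg⇒agaggg

S ⇒ aSg   [S ::= a S g]
aSg ⇒ agSg   [S ::= g S]
agSg ⇒ agaSgg   [S ::= a S g]
agaSgg ⇒ agaggg   [S ::= g]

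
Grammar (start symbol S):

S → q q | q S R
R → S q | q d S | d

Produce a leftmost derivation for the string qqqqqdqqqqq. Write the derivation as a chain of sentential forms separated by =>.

S => qSR => qqSRR => qqqqRR => qqqqqdSR => qqqqqdqqR => qqqqqdqqSq => qqqqqdqqqqq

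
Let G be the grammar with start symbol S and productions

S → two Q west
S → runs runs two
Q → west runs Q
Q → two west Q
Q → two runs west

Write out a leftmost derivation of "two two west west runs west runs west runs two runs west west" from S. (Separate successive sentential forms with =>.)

S => two Q west   [S → two Q west]
two Q west => two two west Q west   [Q → two west Q]
two two west Q west => two two west west runs Q west   [Q → west runs Q]
two two west west runs Q west => two two west west runs west runs Q west   [Q → west runs Q]
two two west west runs west runs Q west => two two west west runs west runs west runs Q west   [Q → west runs Q]
two two west west runs west runs west runs Q west => two two west west runs west runs west runs two runs west west   [Q → two runs west]

S => two Q west => two two west Q west => two two west west runs Q west => two two west west runs west runs Q west => two two west west runs west runs west runs Q west => two two west west runs west runs west runs two runs west west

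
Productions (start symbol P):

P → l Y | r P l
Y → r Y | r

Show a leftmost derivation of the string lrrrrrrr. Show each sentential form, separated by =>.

P=>lY=>lrY=>lrrY=>lrrrY=>lrrrrY=>lrrrrrY=>lrrrrrrY=>lrrrrrrr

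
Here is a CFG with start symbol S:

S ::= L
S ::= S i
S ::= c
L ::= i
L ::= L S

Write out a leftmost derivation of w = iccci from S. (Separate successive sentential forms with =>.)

S => Si => Li => LSi => LSSi => LSSSi => iSSSi => icSSi => iccSi => iccci

S => Si   [S ::= S i]
Si => Li   [S ::= L]
Li => LSi   [L ::= L S]
LSi => LSSi   [L ::= L S]
LSSi => LSSSi   [L ::= L S]
LSSSi => iSSSi   [L ::= i]
iSSSi => icSSi   [S ::= c]
icSSi => iccSi   [S ::= c]
iccSi => iccci   [S ::= c]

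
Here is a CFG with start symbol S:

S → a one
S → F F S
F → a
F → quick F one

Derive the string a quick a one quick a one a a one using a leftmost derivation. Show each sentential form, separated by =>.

S => F F S => a F S => a quick F one S => a quick a one S => a quick a one F F S => a quick a one quick F one F S => a quick a one quick a one F S => a quick a one quick a one a S => a quick a one quick a one a a one

S => F F S   [S → F F S]
F F S => a F S   [F → a]
a F S => a quick F one S   [F → quick F one]
a quick F one S => a quick a one S   [F → a]
a quick a one S => a quick a one F F S   [S → F F S]
a quick a one F F S => a quick a one quick F one F S   [F → quick F one]
a quick a one quick F one F S => a quick a one quick a one F S   [F → a]
a quick a one quick a one F S => a quick a one quick a one a S   [F → a]
a quick a one quick a one a S => a quick a one quick a one a a one   [S → a one]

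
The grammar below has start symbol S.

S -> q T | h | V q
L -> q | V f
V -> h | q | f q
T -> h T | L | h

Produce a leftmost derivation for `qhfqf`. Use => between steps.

S => qT   [S -> q T]
qT => qhT   [T -> h T]
qhT => qhL   [T -> L]
qhL => qhVf   [L -> V f]
qhVf => qhfqf   [V -> f q]

S=>qT=>qhT=>qhL=>qhVf=>qhfqf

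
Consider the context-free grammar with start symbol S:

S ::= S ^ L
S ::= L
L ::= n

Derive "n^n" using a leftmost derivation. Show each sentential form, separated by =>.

S=>S^L=>L^L=>n^L=>n^n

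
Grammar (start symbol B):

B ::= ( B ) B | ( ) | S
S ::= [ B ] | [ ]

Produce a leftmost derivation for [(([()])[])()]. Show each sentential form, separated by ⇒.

B ⇒ S ⇒ [B] ⇒ [(B)B] ⇒ [((B)B)B] ⇒ [((S)B)B] ⇒ [(([B])B)B] ⇒ [(([()])B)B] ⇒ [(([()])S)B] ⇒ [(([()])[])B] ⇒ [(([()])[])()]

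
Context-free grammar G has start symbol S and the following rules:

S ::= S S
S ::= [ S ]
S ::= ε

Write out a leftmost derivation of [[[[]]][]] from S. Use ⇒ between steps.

S ⇒ [S]   [S ::= [ S ]]
[S] ⇒ [SS]   [S ::= S S]
[SS] ⇒ [SSS]   [S ::= S S]
[SSS] ⇒ [[S]SS]   [S ::= [ S ]]
[[S]SS] ⇒ [[[S]]SS]   [S ::= [ S ]]
[[[S]]SS] ⇒ [[[[S]]]SS]   [S ::= [ S ]]
[[[[S]]]SS] ⇒ [[[[]]]SS]   [S ::= ε]
[[[[]]]SS] ⇒ [[[[]]]S]   [S ::= ε]
[[[[]]]S] ⇒ [[[[]]][S]]   [S ::= [ S ]]
[[[[]]][S]] ⇒ [[[[]]][]]   [S ::= ε]

S ⇒ [S] ⇒ [SS] ⇒ [SSS] ⇒ [[S]SS] ⇒ [[[S]]SS] ⇒ [[[[S]]]SS] ⇒ [[[[]]]SS] ⇒ [[[[]]]S] ⇒ [[[[]]][S]] ⇒ [[[[]]][]]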